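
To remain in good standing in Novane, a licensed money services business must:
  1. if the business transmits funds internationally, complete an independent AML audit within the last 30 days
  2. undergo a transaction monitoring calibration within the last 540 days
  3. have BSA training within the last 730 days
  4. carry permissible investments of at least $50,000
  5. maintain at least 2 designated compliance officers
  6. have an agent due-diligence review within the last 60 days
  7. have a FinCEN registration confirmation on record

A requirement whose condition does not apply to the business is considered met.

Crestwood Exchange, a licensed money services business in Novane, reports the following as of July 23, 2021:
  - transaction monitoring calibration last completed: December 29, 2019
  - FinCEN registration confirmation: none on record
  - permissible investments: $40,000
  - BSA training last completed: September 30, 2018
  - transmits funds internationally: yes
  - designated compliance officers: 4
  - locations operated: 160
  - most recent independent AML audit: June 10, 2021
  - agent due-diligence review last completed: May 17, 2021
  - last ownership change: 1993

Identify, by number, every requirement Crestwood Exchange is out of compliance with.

1. condition 'transmits funds internationally' holds; independent AML audit 43 days ago vs limit 30 → not met
2. transaction monitoring calibration 572 days ago vs limit 540 → not met
3. BSA training 1027 days ago vs limit 730 → not met
4. permissible investments $40,000 < $50,000 → not met
5. designated compliance officers 4 ≥ 2 → met
6. agent due-diligence review 67 days ago vs limit 60 → not met
7. FinCEN registration confirmation absent → not met
Not met: 1, 2, 3, 4, 6, 7

1, 2, 3, 4, 6, 7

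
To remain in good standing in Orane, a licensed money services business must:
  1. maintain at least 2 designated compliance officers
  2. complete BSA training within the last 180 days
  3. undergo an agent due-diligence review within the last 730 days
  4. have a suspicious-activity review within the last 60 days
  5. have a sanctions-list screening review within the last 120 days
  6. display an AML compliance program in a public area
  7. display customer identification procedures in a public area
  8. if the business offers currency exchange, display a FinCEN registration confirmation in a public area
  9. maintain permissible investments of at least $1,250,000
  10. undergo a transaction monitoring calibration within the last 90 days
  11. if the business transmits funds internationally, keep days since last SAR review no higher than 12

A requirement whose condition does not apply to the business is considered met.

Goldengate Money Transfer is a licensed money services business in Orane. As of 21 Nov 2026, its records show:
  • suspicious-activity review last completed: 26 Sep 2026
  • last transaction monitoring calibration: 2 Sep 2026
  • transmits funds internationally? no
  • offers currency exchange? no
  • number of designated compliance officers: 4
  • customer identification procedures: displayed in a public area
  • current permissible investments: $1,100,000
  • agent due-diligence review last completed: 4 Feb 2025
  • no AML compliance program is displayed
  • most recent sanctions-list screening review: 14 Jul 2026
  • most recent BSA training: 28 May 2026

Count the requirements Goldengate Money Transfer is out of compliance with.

3

1. designated compliance officers 4 ≥ 2 → met
2. BSA training 177 days ago vs limit 180 → met
3. agent due-diligence review 655 days ago vs limit 730 → met
4. suspicious-activity review 56 days ago vs limit 60 → met
5. sanctions-list screening review 130 days ago vs limit 120 → not met
6. AML compliance program absent → not met
7. customer identification procedures present → met
8. condition 'offers currency exchange' does not hold → requirement n/a → met
9. permissible investments $1,100,000 < $1,250,000 → not met
10. transaction monitoring calibration 80 days ago vs limit 90 → met
11. condition 'transmits funds internationally' does not hold → requirement n/a → met
Not met: 3 of 11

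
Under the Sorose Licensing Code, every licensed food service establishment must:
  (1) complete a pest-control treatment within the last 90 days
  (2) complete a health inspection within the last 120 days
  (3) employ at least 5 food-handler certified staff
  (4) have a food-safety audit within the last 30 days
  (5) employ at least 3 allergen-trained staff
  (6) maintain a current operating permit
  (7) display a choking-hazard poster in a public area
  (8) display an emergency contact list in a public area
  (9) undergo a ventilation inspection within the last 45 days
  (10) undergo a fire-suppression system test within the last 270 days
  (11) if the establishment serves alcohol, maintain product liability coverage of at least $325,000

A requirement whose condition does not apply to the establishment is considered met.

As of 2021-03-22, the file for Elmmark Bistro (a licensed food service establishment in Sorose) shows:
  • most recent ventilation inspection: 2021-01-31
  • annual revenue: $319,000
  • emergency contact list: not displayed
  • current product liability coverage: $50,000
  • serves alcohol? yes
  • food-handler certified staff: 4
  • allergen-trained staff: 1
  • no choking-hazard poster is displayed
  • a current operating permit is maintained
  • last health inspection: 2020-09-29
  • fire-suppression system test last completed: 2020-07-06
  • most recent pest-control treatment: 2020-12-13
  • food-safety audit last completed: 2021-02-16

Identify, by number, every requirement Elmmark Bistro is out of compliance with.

1, 2, 3, 4, 5, 7, 8, 9, 11

1. pest-control treatment 99 days ago vs limit 90 → not met
2. health inspection 174 days ago vs limit 120 → not met
3. food-handler certified staff 4 < 5 → not met
4. food-safety audit 34 days ago vs limit 30 → not met
5. allergen-trained staff 1 < 3 → not met
6. current operating permit present → met
7. choking-hazard poster absent → not met
8. emergency contact list absent → not met
9. ventilation inspection 50 days ago vs limit 45 → not met
10. fire-suppression system test 259 days ago vs limit 270 → met
11. condition 'serves alcohol' holds; product liability coverage $50,000 < $325,000 → not met
Not met: 1, 2, 3, 4, 5, 7, 8, 9, 11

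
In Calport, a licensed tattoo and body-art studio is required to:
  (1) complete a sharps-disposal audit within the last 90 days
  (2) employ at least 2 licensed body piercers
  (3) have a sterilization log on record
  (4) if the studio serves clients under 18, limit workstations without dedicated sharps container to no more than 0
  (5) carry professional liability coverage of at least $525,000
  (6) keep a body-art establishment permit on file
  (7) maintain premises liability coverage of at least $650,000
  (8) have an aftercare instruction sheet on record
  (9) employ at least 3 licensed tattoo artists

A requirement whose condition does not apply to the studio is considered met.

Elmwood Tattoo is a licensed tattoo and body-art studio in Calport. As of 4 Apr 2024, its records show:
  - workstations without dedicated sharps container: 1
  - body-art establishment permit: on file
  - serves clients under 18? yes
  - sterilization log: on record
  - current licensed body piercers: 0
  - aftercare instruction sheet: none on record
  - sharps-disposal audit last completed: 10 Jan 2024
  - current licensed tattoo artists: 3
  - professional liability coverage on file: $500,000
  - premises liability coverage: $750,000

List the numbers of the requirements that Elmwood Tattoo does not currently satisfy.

1. sharps-disposal audit 85 days ago vs limit 90 → met
2. licensed body piercers 0 < 2 → not met
3. sterilization log present → met
4. condition 'serves clients under 18' holds; workstations without dedicated sharps container 1 > 0 → not met
5. professional liability coverage $500,000 < $525,000 → not met
6. body-art establishment permit present → met
7. premises liability coverage $750,000 ≥ $650,000 → met
8. aftercare instruction sheet absent → not met
9. licensed tattoo artists 3 ≥ 3 → met
Not met: 2, 4, 5, 8

2, 4, 5, 8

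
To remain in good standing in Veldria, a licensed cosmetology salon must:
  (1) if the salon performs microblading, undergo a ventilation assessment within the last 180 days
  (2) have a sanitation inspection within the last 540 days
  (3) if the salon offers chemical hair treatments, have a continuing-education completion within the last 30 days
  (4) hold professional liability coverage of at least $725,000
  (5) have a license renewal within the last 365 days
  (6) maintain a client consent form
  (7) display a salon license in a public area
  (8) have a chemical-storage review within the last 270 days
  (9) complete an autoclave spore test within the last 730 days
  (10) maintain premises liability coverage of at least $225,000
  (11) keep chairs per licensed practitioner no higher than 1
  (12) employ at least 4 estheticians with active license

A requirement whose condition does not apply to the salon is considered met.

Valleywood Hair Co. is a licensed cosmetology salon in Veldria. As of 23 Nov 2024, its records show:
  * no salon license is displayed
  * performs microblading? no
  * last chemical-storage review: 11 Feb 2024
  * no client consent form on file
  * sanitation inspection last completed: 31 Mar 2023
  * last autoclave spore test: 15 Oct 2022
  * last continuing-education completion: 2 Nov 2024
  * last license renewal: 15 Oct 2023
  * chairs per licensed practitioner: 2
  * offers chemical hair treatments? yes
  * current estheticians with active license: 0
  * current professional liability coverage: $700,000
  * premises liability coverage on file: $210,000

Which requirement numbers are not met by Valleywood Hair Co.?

1. condition 'performs microblading' does not hold → requirement n/a → met
2. sanitation inspection 603 days ago vs limit 540 → not met
3. condition 'offers chemical hair treatments' holds; continuing-education completion 21 days ago vs limit 30 → met
4. professional liability coverage $700,000 < $725,000 → not met
5. license renewal 405 days ago vs limit 365 → not met
6. client consent form absent → not met
7. salon license absent → not met
8. chemical-storage review 286 days ago vs limit 270 → not met
9. autoclave spore test 770 days ago vs limit 730 → not met
10. premises liability coverage $210,000 < $225,000 → not met
11. chairs per licensed practitioner 2 > 1 → not met
12. estheticians with active license 0 < 4 → not met
Not met: 2, 4, 5, 6, 7, 8, 9, 10, 11, 12

2, 4, 5, 6, 7, 8, 9, 10, 11, 12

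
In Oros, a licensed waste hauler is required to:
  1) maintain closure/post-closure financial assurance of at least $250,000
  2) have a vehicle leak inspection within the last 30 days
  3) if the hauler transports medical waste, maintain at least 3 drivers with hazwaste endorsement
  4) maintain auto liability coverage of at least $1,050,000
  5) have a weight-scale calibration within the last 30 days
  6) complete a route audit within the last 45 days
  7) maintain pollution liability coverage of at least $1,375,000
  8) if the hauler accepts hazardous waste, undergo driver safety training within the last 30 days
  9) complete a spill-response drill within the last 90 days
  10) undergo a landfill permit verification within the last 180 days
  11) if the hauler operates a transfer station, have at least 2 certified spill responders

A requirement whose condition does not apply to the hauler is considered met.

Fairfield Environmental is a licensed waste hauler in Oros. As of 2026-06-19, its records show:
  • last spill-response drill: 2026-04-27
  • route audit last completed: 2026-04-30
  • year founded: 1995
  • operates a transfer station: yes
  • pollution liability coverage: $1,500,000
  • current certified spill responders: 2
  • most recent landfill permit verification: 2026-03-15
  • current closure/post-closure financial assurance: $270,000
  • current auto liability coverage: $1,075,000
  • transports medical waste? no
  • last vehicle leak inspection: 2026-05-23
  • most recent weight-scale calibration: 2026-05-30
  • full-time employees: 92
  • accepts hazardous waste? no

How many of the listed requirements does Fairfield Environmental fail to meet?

1

1. closure/post-closure financial assurance $270,000 ≥ $250,000 → met
2. vehicle leak inspection 27 days ago vs limit 30 → met
3. condition 'transports medical waste' does not hold → requirement n/a → met
4. auto liability coverage $1,075,000 ≥ $1,050,000 → met
5. weight-scale calibration 20 days ago vs limit 30 → met
6. route audit 50 days ago vs limit 45 → not met
7. pollution liability coverage $1,500,000 ≥ $1,375,000 → met
8. condition 'accepts hazardous waste' does not hold → requirement n/a → met
9. spill-response drill 53 days ago vs limit 90 → met
10. landfill permit verification 96 days ago vs limit 180 → met
11. condition 'operates a transfer station' holds; certified spill responders 2 ≥ 2 → met
Not met: 1 of 11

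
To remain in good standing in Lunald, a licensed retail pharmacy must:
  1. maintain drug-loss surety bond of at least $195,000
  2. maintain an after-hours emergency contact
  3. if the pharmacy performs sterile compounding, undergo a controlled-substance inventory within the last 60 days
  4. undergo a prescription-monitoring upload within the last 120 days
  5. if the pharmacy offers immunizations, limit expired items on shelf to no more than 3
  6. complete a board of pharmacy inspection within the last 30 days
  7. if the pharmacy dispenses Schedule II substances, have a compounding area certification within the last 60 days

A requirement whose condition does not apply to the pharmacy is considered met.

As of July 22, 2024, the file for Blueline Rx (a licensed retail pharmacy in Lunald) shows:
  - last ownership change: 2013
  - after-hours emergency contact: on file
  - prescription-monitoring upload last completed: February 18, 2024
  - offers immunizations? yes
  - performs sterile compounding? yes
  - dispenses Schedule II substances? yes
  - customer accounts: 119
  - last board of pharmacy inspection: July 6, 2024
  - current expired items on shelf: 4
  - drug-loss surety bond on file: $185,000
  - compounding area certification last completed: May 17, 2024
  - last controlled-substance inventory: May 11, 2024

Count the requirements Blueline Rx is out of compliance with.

5

1. drug-loss surety bond $185,000 < $195,000 → not met
2. after-hours emergency contact present → met
3. condition 'performs sterile compounding' holds; controlled-substance inventory 72 days ago vs limit 60 → not met
4. prescription-monitoring upload 155 days ago vs limit 120 → not met
5. condition 'offers immunizations' holds; expired items on shelf 4 > 3 → not met
6. board of pharmacy inspection 16 days ago vs limit 30 → met
7. condition 'dispenses Schedule II substances' holds; compounding area certification 66 days ago vs limit 60 → not met
Not met: 5 of 7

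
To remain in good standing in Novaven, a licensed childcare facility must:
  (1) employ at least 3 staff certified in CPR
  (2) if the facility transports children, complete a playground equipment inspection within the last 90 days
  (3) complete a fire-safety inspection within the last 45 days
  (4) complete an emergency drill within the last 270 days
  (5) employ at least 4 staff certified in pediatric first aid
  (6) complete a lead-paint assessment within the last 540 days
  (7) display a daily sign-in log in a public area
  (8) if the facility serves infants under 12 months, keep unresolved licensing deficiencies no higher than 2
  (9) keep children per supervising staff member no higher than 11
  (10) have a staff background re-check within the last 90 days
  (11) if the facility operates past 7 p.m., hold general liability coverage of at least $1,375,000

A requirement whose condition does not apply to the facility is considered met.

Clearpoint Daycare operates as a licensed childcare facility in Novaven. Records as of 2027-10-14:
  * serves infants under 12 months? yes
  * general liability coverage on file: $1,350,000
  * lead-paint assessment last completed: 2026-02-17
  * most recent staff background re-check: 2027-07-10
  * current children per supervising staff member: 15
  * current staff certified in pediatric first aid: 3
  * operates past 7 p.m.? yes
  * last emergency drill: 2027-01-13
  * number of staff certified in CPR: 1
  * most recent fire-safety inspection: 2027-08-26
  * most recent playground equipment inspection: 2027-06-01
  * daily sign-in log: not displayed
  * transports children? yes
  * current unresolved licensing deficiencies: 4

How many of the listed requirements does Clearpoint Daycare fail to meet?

1. staff certified in CPR 1 < 3 → not met
2. condition 'transports children' holds; playground equipment inspection 135 days ago vs limit 90 → not met
3. fire-safety inspection 49 days ago vs limit 45 → not met
4. emergency drill 274 days ago vs limit 270 → not met
5. staff certified in pediatric first aid 3 < 4 → not met
6. lead-paint assessment 604 days ago vs limit 540 → not met
7. daily sign-in log absent → not met
8. condition 'serves infants under 12 months' holds; unresolved licensing deficiencies 4 > 2 → not met
9. children per supervising staff member 15 > 11 → not met
10. staff background re-check 96 days ago vs limit 90 → not met
11. condition 'operates past 7 p.m.' holds; general liability coverage $1,350,000 < $1,375,000 → not met
Not met: 11 of 11

11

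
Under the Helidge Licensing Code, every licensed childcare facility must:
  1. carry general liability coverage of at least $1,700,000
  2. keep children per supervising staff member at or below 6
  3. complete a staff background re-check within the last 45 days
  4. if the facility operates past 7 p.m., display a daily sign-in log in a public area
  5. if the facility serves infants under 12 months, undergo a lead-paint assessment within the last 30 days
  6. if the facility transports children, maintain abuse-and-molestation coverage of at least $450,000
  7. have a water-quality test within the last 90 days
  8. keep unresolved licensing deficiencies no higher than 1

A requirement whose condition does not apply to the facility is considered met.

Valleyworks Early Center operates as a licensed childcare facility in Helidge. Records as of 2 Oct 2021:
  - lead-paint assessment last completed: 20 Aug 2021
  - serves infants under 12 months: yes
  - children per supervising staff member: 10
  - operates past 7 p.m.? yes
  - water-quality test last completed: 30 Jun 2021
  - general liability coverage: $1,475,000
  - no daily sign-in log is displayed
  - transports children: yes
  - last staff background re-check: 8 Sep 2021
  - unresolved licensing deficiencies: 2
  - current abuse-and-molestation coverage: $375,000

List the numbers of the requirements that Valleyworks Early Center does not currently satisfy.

1, 2, 4, 5, 6, 7, 8

1. general liability coverage $1,475,000 < $1,700,000 → not met
2. children per supervising staff member 10 > 6 → not met
3. staff background re-check 24 days ago vs limit 45 → met
4. condition 'operates past 7 p.m.' holds; daily sign-in log absent → not met
5. condition 'serves infants under 12 months' holds; lead-paint assessment 43 days ago vs limit 30 → not met
6. condition 'transports children' holds; abuse-and-molestation coverage $375,000 < $450,000 → not met
7. water-quality test 94 days ago vs limit 90 → not met
8. unresolved licensing deficiencies 2 > 1 → not met
Not met: 1, 2, 4, 5, 6, 7, 8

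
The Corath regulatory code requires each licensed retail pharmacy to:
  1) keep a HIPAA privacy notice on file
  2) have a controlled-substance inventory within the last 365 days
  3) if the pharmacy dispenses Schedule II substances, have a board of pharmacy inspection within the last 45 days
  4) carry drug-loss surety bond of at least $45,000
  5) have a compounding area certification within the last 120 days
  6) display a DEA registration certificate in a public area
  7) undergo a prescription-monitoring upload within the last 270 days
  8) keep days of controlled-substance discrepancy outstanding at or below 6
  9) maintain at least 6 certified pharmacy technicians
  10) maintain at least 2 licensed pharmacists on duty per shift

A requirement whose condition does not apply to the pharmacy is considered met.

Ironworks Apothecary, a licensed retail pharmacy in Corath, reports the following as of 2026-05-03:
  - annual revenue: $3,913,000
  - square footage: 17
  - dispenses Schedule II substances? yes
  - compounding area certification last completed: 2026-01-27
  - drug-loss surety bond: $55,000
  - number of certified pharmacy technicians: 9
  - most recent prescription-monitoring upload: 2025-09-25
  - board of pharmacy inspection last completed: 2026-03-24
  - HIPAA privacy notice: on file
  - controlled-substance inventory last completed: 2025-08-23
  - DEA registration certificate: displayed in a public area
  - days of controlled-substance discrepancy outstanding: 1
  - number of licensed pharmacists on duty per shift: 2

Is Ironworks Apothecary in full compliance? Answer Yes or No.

Yes

1. HIPAA privacy notice present → met
2. controlled-substance inventory 253 days ago vs limit 365 → met
3. condition 'dispenses Schedule II substances' holds; board of pharmacy inspection 40 days ago vs limit 45 → met
4. drug-loss surety bond $55,000 ≥ $45,000 → met
5. compounding area certification 96 days ago vs limit 120 → met
6. DEA registration certificate present → met
7. prescription-monitoring upload 220 days ago vs limit 270 → met
8. days of controlled-substance discrepancy outstanding 1 ≤ 6 → met
9. certified pharmacy technicians 9 ≥ 6 → met
10. licensed pharmacists on duty per shift 2 ≥ 2 → met
All met.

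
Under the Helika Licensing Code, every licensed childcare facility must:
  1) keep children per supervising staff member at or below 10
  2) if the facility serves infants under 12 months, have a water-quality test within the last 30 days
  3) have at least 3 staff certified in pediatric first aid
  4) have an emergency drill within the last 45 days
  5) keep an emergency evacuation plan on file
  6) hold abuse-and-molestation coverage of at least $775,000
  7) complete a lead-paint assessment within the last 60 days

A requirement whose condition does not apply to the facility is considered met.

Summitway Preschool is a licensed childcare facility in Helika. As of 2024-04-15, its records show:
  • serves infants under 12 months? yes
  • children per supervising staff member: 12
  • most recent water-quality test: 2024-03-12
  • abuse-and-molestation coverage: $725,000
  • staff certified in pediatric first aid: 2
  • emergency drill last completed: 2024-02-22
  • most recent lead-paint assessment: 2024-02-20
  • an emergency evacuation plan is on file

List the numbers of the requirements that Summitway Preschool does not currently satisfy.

1, 2, 3, 4, 6

1. children per supervising staff member 12 > 10 → not met
2. condition 'serves infants under 12 months' holds; water-quality test 34 days ago vs limit 30 → not met
3. staff certified in pediatric first aid 2 < 3 → not met
4. emergency drill 53 days ago vs limit 45 → not met
5. emergency evacuation plan present → met
6. abuse-and-molestation coverage $725,000 < $775,000 → not met
7. lead-paint assessment 55 days ago vs limit 60 → met
Not met: 1, 2, 3, 4, 6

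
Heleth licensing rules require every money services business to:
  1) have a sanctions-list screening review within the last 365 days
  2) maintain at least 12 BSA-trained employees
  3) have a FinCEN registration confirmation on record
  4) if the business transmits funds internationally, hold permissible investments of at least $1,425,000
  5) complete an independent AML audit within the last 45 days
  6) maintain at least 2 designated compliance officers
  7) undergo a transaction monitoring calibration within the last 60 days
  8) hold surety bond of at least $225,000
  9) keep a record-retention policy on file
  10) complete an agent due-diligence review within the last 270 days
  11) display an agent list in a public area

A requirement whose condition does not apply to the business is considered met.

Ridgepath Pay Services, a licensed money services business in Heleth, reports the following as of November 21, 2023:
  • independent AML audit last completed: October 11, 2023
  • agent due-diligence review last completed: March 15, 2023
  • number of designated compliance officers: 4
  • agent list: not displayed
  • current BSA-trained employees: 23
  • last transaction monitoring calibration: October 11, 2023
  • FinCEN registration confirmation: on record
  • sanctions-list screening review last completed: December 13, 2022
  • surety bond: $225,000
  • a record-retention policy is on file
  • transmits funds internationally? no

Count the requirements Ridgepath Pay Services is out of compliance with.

1

1. sanctions-list screening review 343 days ago vs limit 365 → met
2. BSA-trained employees 23 ≥ 12 → met
3. FinCEN registration confirmation present → met
4. condition 'transmits funds internationally' does not hold → requirement n/a → met
5. independent AML audit 41 days ago vs limit 45 → met
6. designated compliance officers 4 ≥ 2 → met
7. transaction monitoring calibration 41 days ago vs limit 60 → met
8. surety bond $225,000 ≥ $225,000 → met
9. record-retention policy present → met
10. agent due-diligence review 251 days ago vs limit 270 → met
11. agent list absent → not met
Not met: 1 of 11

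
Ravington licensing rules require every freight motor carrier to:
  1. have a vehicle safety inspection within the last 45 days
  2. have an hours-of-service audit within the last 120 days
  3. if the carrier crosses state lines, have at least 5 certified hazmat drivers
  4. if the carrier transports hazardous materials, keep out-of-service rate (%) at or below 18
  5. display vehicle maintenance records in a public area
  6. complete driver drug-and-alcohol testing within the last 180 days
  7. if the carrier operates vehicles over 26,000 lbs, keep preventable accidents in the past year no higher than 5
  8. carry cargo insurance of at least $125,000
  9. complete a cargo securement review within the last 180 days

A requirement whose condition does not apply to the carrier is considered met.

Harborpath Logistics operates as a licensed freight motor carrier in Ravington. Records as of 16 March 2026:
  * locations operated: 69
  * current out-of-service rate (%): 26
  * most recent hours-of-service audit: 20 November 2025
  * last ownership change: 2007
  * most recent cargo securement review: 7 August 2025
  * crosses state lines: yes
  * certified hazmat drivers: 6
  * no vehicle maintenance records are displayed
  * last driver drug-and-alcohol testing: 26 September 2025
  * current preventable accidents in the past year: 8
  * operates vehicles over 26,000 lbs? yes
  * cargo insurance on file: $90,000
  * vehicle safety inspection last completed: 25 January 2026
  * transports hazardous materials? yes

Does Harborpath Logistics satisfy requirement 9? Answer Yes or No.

9. cargo securement review 221 days ago vs limit 180 → not met

No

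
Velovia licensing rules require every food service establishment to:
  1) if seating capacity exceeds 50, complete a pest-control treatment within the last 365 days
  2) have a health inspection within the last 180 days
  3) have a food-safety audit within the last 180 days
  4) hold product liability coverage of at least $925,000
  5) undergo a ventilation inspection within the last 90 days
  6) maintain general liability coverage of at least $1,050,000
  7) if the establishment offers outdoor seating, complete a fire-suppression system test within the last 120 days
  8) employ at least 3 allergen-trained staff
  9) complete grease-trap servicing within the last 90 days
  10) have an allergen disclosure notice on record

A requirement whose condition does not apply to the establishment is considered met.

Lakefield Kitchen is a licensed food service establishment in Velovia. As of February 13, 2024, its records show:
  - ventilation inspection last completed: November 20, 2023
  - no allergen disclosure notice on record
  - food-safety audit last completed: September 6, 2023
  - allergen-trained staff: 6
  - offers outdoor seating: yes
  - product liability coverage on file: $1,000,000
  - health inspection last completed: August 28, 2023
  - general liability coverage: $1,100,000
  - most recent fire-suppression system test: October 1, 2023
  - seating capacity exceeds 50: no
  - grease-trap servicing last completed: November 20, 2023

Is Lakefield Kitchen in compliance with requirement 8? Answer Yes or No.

Yes

8. allergen-trained staff 6 ≥ 3 → met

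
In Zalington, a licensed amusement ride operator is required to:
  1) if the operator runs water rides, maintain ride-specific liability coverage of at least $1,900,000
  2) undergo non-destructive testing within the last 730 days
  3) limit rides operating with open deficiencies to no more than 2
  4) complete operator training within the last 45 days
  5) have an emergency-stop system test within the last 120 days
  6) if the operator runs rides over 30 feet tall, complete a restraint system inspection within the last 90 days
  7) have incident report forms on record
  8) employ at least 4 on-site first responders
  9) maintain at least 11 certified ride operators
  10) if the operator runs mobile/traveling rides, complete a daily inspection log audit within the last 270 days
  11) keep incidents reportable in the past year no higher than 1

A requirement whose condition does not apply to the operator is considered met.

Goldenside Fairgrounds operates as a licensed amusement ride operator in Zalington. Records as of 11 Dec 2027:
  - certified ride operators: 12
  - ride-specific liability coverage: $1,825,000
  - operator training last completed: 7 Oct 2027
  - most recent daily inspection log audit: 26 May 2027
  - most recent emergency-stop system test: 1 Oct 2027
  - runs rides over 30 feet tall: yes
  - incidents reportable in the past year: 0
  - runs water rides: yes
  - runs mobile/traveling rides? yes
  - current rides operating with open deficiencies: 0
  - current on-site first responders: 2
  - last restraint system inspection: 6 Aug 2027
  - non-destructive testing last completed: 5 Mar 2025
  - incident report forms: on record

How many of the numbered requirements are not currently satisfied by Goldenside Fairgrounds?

5

1. condition 'runs water rides' holds; ride-specific liability coverage $1,825,000 < $1,900,000 → not met
2. non-destructive testing 1011 days ago vs limit 730 → not met
3. rides operating with open deficiencies 0 ≤ 2 → met
4. operator training 65 days ago vs limit 45 → not met
5. emergency-stop system test 71 days ago vs limit 120 → met
6. condition 'runs rides over 30 feet tall' holds; restraint system inspection 127 days ago vs limit 90 → not met
7. incident report forms present → met
8. on-site first responders 2 < 4 → not met
9. certified ride operators 12 ≥ 11 → met
10. condition 'runs mobile/traveling rides' holds; daily inspection log audit 199 days ago vs limit 270 → met
11. incidents reportable in the past year 0 ≤ 1 → met
Not met: 5 of 11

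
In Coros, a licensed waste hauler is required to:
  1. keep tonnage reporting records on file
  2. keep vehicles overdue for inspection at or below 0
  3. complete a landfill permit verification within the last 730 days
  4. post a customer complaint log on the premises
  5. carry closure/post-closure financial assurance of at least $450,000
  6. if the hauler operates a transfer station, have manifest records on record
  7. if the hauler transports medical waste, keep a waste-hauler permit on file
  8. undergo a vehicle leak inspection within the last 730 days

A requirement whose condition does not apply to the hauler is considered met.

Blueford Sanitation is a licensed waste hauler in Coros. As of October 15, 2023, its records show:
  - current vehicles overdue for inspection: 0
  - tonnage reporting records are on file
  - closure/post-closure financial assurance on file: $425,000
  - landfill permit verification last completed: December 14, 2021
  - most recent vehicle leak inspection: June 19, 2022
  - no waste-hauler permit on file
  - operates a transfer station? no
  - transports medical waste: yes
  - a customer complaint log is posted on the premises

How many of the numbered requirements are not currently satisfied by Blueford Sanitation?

1. tonnage reporting records present → met
2. vehicles overdue for inspection 0 ≤ 0 → met
3. landfill permit verification 670 days ago vs limit 730 → met
4. customer complaint log present → met
5. closure/post-closure financial assurance $425,000 < $450,000 → not met
6. condition 'operates a transfer station' does not hold → requirement n/a → met
7. condition 'transports medical waste' holds; waste-hauler permit absent → not met
8. vehicle leak inspection 483 days ago vs limit 730 → met
Not met: 2 of 8

2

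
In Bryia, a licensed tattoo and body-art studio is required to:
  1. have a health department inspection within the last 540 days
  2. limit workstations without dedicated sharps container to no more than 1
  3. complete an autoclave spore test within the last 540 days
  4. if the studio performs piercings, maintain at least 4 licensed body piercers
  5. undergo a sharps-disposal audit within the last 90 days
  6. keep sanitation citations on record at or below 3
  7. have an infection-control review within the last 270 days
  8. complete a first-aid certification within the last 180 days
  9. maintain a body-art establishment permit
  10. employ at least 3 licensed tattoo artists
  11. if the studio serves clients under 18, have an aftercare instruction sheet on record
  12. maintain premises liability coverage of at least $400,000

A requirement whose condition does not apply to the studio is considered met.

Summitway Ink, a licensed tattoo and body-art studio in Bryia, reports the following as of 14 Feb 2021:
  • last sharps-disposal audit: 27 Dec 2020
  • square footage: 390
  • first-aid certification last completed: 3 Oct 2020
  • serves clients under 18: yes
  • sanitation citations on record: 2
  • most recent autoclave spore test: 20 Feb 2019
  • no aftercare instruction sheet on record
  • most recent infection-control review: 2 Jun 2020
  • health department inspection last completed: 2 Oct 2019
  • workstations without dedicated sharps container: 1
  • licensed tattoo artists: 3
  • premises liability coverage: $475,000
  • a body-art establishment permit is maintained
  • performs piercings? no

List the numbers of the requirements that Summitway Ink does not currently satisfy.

3, 11

1. health department inspection 501 days ago vs limit 540 → met
2. workstations without dedicated sharps container 1 ≤ 1 → met
3. autoclave spore test 725 days ago vs limit 540 → not met
4. condition 'performs piercings' does not hold → requirement n/a → met
5. sharps-disposal audit 49 days ago vs limit 90 → met
6. sanitation citations on record 2 ≤ 3 → met
7. infection-control review 257 days ago vs limit 270 → met
8. first-aid certification 134 days ago vs limit 180 → met
9. body-art establishment permit present → met
10. licensed tattoo artists 3 ≥ 3 → met
11. condition 'serves clients under 18' holds; aftercare instruction sheet absent → not met
12. premises liability coverage $475,000 ≥ $400,000 → met
Not met: 3, 11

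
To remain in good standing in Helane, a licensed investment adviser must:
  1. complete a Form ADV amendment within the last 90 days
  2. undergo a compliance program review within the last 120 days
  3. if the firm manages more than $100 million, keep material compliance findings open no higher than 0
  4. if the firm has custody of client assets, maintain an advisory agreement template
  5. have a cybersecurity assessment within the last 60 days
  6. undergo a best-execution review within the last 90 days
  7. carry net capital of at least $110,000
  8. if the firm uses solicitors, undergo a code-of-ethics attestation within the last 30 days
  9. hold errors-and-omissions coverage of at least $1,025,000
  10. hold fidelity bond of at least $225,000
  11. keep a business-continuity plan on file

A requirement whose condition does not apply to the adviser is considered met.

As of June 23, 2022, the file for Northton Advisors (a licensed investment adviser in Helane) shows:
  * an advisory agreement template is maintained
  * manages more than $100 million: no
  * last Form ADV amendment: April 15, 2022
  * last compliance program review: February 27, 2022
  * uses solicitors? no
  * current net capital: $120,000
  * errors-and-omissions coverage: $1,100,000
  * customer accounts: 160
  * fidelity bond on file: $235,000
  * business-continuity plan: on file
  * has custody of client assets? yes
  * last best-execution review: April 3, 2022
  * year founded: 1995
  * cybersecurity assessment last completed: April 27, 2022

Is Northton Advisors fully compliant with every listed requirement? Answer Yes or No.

1. Form ADV amendment 69 days ago vs limit 90 → met
2. compliance program review 116 days ago vs limit 120 → met
3. condition 'manages more than $100 million' does not hold → requirement n/a → met
4. condition 'has custody of client assets' holds; advisory agreement template present → met
5. cybersecurity assessment 57 days ago vs limit 60 → met
6. best-execution review 81 days ago vs limit 90 → met
7. net capital $120,000 ≥ $110,000 → met
8. condition 'uses solicitors' does not hold → requirement n/a → met
9. errors-and-omissions coverage $1,100,000 ≥ $1,025,000 → met
10. fidelity bond $235,000 ≥ $225,000 → met
11. business-continuity plan present → met
All met.

Yes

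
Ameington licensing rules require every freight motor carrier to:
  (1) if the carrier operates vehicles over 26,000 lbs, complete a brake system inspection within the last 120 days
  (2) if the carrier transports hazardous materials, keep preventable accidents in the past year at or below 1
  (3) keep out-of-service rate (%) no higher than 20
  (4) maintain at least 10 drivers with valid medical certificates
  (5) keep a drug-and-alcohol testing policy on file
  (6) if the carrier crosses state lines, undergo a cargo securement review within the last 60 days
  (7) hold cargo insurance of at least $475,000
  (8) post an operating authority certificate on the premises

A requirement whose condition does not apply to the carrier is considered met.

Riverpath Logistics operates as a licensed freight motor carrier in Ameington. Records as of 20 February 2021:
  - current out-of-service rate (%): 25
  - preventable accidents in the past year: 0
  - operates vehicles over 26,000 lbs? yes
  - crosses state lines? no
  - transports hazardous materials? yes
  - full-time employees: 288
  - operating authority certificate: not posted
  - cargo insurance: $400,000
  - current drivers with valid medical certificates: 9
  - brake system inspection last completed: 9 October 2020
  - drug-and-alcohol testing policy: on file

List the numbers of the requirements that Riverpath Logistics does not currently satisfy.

1. condition 'operates vehicles over 26,000 lbs' holds; brake system inspection 134 days ago vs limit 120 → not met
2. condition 'transports hazardous materials' holds; preventable accidents in the past year 0 ≤ 1 → met
3. out-of-service rate (%) 25 > 20 → not met
4. drivers with valid medical certificates 9 < 10 → not met
5. drug-and-alcohol testing policy present → met
6. condition 'crosses state lines' does not hold → requirement n/a → met
7. cargo insurance $400,000 < $475,000 → not met
8. operating authority certificate absent → not met
Not met: 1, 3, 4, 7, 8

1, 3, 4, 7, 8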